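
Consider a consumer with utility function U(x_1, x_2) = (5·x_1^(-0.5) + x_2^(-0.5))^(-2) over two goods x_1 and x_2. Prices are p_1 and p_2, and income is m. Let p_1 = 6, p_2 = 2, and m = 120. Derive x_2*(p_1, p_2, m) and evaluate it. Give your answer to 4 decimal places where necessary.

x_2* = 11.5005

MRS = MU_x_1/MU_x_2 = 5·(x_2/x_1)^(1.5). Set equal to p_1/p_2.
Hence x_2/x_1 = ((1/5)·p_1/p_2)^(1/(1.5)), i.e. raised to the 2/3 power.
Substitute x_2 = (x_2/x_1)·x_1 into the budget: x_1* = m/(p_1 + p_2·(x_2/x_1)).
Numerically x_2/x_1 = 0.711379, so x_1* = 120/(6 + 2·0.711379) = 16.1665 and x_2* = 0.711379·16.1665 = 11.5005.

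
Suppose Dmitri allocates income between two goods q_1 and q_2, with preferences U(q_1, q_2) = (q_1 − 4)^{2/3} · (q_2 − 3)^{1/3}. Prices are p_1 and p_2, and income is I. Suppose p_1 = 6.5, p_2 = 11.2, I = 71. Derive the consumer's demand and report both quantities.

q_1* = 5.1692, q_2* = 3.3393

This is Cobb-Douglas in (q_1−4, q_2−3): tangency gives 2/3·p_2·(q_2−3) = 1/3·p_1·(q_1−4).
After buying the subsistence bundle (4, 3), a share 2/3 of the remaining income goes to q_1: q_1* = 4 + 2/3·(I − 4p_1 − 3p_2)/p_1.
Discretionary income = 71 − 4·6.5 − 3·11.2 = 11.4; q_1* = 4 + 2/3·11.4/6.5 = 5.1692; q_2* = 3 + 1/3·11.4/11.2 = 3.3393.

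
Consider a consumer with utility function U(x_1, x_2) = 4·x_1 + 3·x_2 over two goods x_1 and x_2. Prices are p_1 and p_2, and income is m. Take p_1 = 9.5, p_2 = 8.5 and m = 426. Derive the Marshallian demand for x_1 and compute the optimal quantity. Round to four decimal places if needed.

x_1* = 44.8421

Linear utility — the consumer picks whichever good has higher MU/price: 4/9.5 = 0.4211 vs 3/8.5 = 0.3529.
x_1 gives more utility per dollar, so spend all income on x_1: x_1* = m/p_1, x_2* = 0.
Numerically: x_1* = 44.8421, x_2* = 0.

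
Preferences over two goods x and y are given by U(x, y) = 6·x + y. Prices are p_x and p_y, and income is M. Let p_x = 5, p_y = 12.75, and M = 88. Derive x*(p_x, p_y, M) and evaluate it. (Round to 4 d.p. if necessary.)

Numerically: x* = 17.6, y* = 0.

x* = 17.6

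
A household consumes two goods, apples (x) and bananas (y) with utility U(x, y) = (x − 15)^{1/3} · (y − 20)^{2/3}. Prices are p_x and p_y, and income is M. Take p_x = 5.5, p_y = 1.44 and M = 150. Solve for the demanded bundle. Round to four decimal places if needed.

x* = 17.3455, y* = 37.9167

MRS = (1/2)·(y−20)/(x−15). Tangency with p_x/p_y gives y−20 = 2·(p_x/p_y)·(x−15).
Substituting into the budget: x* = 15 + 1/3·(M − 15·p_x − 20·p_y)/p_x, and y* = 20 + 2/3·(…)/p_y.
Discretionary income = 150 − 15·5.5 − 20·1.44 = 38.7; x* = 15 + 1/3·38.7/5.5 = 17.3455; y* = 20 + 2/3·38.7/1.44 = 37.9167.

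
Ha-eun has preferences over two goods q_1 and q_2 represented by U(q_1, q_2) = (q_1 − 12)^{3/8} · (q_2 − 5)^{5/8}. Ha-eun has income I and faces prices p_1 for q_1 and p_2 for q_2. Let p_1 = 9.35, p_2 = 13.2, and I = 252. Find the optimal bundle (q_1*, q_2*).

q_1* = 14.9599, q_2* = 8.4943

Discretionary income = 252 − 12·9.35 − 5·13.2 = 73.8; q_1* = 12 + 0.375·73.8/9.35 = 14.9599; q_2* = 5 + 0.625·73.8/13.2 = 8.4943.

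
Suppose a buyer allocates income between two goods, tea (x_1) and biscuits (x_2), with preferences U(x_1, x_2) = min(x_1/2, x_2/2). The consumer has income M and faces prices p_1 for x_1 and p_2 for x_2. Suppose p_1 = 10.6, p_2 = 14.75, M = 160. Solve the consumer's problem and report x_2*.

x_2* = 6.3116

Leontief preferences: the optimum is at the kink where x_1/2 = x_2/2, i.e. x_2 = x_1.
Budget: p_1·x_1 + p_2·x_1 = M, so (2·p_1 + 2·p_2)·x_1 = 2·M.
Demand: x_1*(p_1,p_2,M) = 2·M/(2·p_1 + 2·p_2), x_2* = 2·M/(2·p_1 + 2·p_2).
Here 2·10.6 + 2·14.75 = 50.7, giving x_2* = 6.3116.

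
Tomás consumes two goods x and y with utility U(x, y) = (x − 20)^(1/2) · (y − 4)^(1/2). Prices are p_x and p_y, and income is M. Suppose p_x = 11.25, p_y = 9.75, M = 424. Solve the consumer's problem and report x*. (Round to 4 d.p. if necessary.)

Let x' = x−20, y' = y−4. MRS = y'/x' = p_x/p_y.
Substituting into the budget: x* = 20 + 0.5·(M − 20·p_x − 4·p_y)/p_x, and y* = 4 + 0.5·(…)/p_y.
Discretionary income = 424 − 20·11.25 − 4·9.75 = 160; x* = 20 + 0.5·160/11.25 = 27.1111.

x* = 27.1111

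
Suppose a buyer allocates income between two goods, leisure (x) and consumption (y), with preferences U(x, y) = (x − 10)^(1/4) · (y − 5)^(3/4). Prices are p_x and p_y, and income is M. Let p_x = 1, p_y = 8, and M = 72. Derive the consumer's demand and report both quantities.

x* = 15.5, y* = 7.0625

This is Cobb-Douglas in (x−10, y−5): tangency gives 0.25·p_y·(y−5) = 0.75·p_x·(x−10).
Substituting into the budget: x* = 10 + 0.25·(M − 10·p_x − 5·p_y)/p_x, and y* = 5 + 0.75·(…)/p_y.
Discretionary income = 72 − 10·1 − 5·8 = 22; x* = 10 + 0.25·22/1 = 15.5; y* = 5 + 0.75·22/8 = 7.0625.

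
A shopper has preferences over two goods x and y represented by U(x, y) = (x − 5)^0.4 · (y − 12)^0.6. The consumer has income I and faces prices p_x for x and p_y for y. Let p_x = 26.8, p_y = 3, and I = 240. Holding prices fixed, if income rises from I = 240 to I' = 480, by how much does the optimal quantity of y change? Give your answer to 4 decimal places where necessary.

Δy* = 48

Discretionary income = 240 − 5·26.8 − 12·3 = 70; y* = 12 + 0.6·70/3 = 26.
At I' = 480: y* = 74. Change: 74 − 26 = 48.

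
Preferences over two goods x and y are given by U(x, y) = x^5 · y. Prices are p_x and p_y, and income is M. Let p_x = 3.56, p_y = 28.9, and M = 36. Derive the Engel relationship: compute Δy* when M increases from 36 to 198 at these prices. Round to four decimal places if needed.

Δy* = 0.9343

At p_x=3.56, p_y=28.9, M=36: y* = 1/6·36/28.9 = 0.2076.
At M' = 198: y* = 1.1419. Change: 1.1419 − 0.2076 = 0.9343.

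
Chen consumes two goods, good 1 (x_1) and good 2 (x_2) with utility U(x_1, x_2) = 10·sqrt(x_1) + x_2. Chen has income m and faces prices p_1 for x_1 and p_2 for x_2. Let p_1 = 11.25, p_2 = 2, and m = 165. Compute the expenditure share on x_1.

Utility is quasi-linear in x_2; the FOC for x_1 is 5/√x_1 = p_1/p_2.
Thus x_1* = (5·p_2/p_1)² — independent of m — with the rest of income spent on x_2.
Plugging in: x_1* = (5·2/11.25)² = 0.7901, x_2* = 78.0556.
Expenditure on x_1: 11.25·0.7901 = 8.8889; share = 0.0539.

share on x_1 = 0.0539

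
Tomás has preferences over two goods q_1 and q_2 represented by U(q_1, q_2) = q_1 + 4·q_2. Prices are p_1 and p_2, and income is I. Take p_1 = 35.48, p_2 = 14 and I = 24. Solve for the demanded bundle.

q_1* = 0, q_2* = 1.7143

Perfect substitutes: compare marginal utility per dollar. 1/p_1 vs 4/p_2 → 0.0282 vs 0.2857.
q_2 gives more utility per dollar, so spend all income on q_2: q_2* = I/p_2, q_1* = 0.
Numerically: q_1* = 0, q_2* = 1.7143.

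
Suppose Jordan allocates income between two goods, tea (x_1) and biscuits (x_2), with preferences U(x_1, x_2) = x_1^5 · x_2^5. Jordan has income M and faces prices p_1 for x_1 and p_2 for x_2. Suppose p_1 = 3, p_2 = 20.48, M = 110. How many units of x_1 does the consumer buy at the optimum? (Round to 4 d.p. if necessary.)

x_1* = 18.3333

The MRS is x_2/x_1. Set MRS = p_1/p_2.
Rearranging, p_2·x_2 = p_1·x_1. Substituting into the budget gives p_1·x_1·(1 + 1) = M.
Demand: x_1*(p_1,p_2,M) = 0.5·M/p_1 and x_2* = 0.5·M/p_2.
At p_1=3, p_2=20.48, M=110: x_1* = 0.5·110/3 = 18.3333.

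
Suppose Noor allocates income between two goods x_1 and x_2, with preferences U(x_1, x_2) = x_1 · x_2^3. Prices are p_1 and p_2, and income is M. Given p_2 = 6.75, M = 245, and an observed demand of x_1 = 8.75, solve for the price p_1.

p_1 = 7

MU_x_1/MU_x_2 = (x_2)/(3·x_1); tangency sets this equal to p_1/p_2.
So p_2·x_2 = 3·p_1·x_1; combined with the budget, a share 0.25 of income goes to x_1.
Demand: x_1*(p_1,p_2,M) = 0.25·M/p_1 and x_2* = 0.75·M/p_2.
Set x_1* = 8.75 in the demand function and solve for p_1: p_1 = 7.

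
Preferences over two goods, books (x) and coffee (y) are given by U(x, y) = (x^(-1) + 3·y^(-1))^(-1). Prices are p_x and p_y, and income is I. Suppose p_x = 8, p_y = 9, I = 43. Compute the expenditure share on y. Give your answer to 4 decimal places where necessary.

share on y = 0.6475

MU_x ∝ x^(-2), MU_y ∝ 3·y^(-2), so MRS = (1/3)·(y/x)^(2) = p_x/p_y.
Solve for the ratio: y/x = [3·p_x/p_y]^(0.5).
Substitute y = (y/x)·x into the budget: x* = I/(p_x + p_y·(y/x)).
Numerically y/x = 1.632993, so x* = 43/(8 + 9·1.632993) = 1.8945 and y* = 1.632993·1.8945 = 3.0938.
Expenditure on y: 9·3.0938 = 27.8438; share = 0.6475.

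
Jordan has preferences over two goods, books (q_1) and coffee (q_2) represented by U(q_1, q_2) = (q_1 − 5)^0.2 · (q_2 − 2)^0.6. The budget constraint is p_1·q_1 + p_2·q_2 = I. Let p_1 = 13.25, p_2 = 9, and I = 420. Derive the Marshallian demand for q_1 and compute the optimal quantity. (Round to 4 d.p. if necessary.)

Let q_1' = q_1−5, q_2' = q_2−2. MRS = (1/3)·q_2'/q_1' = p_1/p_2.
Substituting into the budget: q_1* = 5 + 0.25·(I − 5·p_1 − 2·p_2)/p_1, and q_2* = 2 + 0.75·(…)/p_2.
Discretionary income = 420 − 5·13.25 − 2·9 = 335.75; q_1* = 5 + 0.25·335.75/13.25 = 11.3349.

q_1* = 11.3349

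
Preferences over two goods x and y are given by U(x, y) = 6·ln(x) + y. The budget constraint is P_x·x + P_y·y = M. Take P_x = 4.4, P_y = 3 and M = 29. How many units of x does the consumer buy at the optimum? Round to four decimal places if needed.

So x*(P_x,P_y) = 6·P_y/P_x, independent of income; and y* = (M − 6·P_y)/P_y.
At the given prices: x* = 6·3/4.4 = 4.0909.

x* = 4.0909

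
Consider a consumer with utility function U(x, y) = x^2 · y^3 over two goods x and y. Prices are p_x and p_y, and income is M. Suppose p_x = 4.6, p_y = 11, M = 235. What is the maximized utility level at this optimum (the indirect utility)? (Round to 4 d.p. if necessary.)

V = 879466.5507

MU_x/MU_y = (2·y)/(3·x); tangency sets this equal to p_x/p_y.
So 2·p_y·y = 3·p_x·x; combined with the budget, a share 0.4 of income goes to x.
Demand: x*(p_x,p_y,M) = 0.4·M/p_x and y* = 0.6·M/p_y.
At p_x=4.6, p_y=11, M=235: x* = 0.4·235/4.6 = 20.4348, y* = 12.8182.
Utility at the optimum: U(20.4348, 12.8182) = 879466.5507.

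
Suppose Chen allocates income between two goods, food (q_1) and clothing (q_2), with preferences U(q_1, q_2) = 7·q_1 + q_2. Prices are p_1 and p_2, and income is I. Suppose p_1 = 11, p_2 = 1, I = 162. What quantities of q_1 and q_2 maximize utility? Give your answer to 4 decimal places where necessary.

Linear utility — the consumer picks whichever good has higher MU/price: 7/11 = 0.6364 vs 1/1 = 1.
q_2 gives more utility per dollar, so spend all income on q_2: q_2* = I/p_2, q_1* = 0.
Numerically: q_1* = 0, q_2* = 162.

q_1* = 0, q_2* = 162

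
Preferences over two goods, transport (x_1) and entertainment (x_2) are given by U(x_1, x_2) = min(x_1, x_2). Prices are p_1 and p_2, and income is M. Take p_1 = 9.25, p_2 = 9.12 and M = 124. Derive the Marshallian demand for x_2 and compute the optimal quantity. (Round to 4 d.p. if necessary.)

x_2* = 6.7501

With perfect complements, no substitution: consume in ratio x_1:x_2 = 1:1.
Budget: p_1·x_1 + p_2·x_1 = M, so (p_1 + p_2)·x_1 = M.
Demand: x_1*(p_1,p_2,M) = M/(p_1 + p_2), x_2* = M/(p_1 + p_2).
Here 9.25 + 9.12 = 18.37, giving x_2* = 6.7501.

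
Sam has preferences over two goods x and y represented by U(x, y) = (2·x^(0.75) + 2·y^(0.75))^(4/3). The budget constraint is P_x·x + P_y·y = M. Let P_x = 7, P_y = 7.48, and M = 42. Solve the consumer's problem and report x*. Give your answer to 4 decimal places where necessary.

MRS = MU_x/MU_y = (y/x)^(0.25). Set equal to P_x/P_y.
Hence y/x = (P_x/P_y)^(1/(0.25)), i.e. raised to the 4 power.
Substitute y = (y/x)·x into the budget: x* = M/(P_x + P_y·(y/x)).
Numerically y/x = 0.766983, so x* = 42/(7 + 7.48·0.766983) = 3.2975.

x* = 3.2975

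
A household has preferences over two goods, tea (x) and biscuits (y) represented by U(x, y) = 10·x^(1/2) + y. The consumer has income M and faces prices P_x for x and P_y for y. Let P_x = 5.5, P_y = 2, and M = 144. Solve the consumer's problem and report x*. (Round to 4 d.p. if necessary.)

x* = 3.3058

MU_x = 5/√x, MU_y = 1. Tangency: 5/√x = P_x/P_y.
Solve: √x = 5·P_y/P_x, so x*(P_x,P_y) = (5·P_y/P_x)², and y* = (M − P_x·x*)/P_y.
Plugging in: x* = (5·2/5.5)² = 3.3058.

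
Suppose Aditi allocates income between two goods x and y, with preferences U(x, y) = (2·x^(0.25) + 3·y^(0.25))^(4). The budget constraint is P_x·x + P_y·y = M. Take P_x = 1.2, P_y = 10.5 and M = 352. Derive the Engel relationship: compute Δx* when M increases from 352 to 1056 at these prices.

Δx* = 320.0111

MU_x ∝ 2·x^(-0.75), MU_y ∝ 3·y^(-0.75), so MRS = (2/3)·(y/x)^(0.75) = P_x/P_y.
Hence y/x = ((3/2)·P_x/P_y)^(1/(0.75)), i.e. raised to the 4/3 power.
With the ratio pinned down, the budget gives x* = M/(P_x + P_y·(y/x)) and y* = (y/x)·x*.
Numerically y/x = 0.095231, so x* = 352/(1.2 + 10.5·0.095231) = 160.0055.
At M' = 1056: x* = 480.0166. Change: 480.0166 − 160.0055 = 320.0111.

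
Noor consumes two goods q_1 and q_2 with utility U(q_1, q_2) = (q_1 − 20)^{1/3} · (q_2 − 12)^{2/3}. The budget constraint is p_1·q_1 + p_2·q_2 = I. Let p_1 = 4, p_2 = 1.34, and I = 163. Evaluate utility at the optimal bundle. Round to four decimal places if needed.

V = 18.3526

This is Cobb-Douglas in (q_1−20, q_2−12): tangency gives 1/3·p_2·(q_2−12) = 2/3·p_1·(q_1−20).
Substituting into the budget: q_1* = 20 + 1/3·(I − 20·p_1 − 12·p_2)/p_1, and q_2* = 12 + 2/3·(…)/p_2.
Discretionary income = 163 − 20·4 − 12·1.34 = 66.92; q_1* = 20 + 1/3·66.92/4 = 25.5767; q_2* = 12 + 2/3·66.92/1.34 = 45.2935.
Utility at the optimum: U(25.5767, 45.2935) = 18.3526.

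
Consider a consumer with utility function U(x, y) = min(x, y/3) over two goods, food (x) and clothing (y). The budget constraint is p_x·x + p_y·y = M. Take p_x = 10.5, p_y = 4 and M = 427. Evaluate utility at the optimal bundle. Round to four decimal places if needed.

With perfect complements, no substitution: consume in ratio x:y = 1:3.
Budget: p_x·x + p_y·3·x = M, so (p_x + 3·p_y)·x = M.
Demand: x*(p_x,p_y,M) = M/(p_x + 3·p_y), y* = 3·M/(p_x + 3·p_y).
Here 10.5 + 3·4 = 22.5, giving x* = 18.9778 and y* = 56.9333.
Utility at the optimum: U(18.9778, 56.9333) = 18.9778.

V = 18.9778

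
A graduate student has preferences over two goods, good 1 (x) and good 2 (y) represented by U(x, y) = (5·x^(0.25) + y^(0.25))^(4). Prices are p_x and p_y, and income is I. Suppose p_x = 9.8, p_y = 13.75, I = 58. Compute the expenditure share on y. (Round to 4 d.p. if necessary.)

share on y = 0.0946

MRS = MU_x/MU_y = 5·(y/x)^(0.75). Set equal to p_x/p_y.
Solve for the ratio: y/x = [(1/5)·p_x/p_y]^(4/3).
Substitute y = (y/x)·x into the budget: x* = I/(p_x + p_y·(y/x)).
Numerically y/x = 0.074463, so x* = 58/(9.8 + 13.75·0.074463) = 5.3585 and y* = 0.074463·5.3585 = 0.399.
Expenditure on y: 13.75·0.399 = 5.4864; share = 0.0946.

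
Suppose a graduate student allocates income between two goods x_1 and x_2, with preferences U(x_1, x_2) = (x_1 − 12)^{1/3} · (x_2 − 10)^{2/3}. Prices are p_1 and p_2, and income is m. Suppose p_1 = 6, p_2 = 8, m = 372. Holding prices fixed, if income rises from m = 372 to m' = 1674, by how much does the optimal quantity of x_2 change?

Let x_1' = x_1−12, x_2' = x_2−10. MRS = (1/2)·x_2'/x_1' = p_1/p_2.
After buying the subsistence bundle (12, 10), a share 1/3 of the remaining income goes to x_1: x_1* = 12 + 1/3·(m − 12p_1 − 10p_2)/p_1.
Discretionary income = 372 − 12·6 − 10·8 = 220; x_2* = 10 + 2/3·220/8 = 28.3333.
At m' = 1674: x_2* = 136.8333. Change: 136.8333 − 28.3333 = 108.5.

Δx_2* = 108.5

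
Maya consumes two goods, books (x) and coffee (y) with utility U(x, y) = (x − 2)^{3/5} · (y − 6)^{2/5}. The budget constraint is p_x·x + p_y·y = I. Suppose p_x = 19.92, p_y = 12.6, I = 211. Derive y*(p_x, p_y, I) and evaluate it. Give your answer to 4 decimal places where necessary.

y* = 9.0337

This is Cobb-Douglas in (x−2, y−6): tangency gives 0.6·p_y·(y−6) = 0.4·p_x·(x−2).
Substituting into the budget: x* = 2 + 0.6·(I − 2·p_x − 6·p_y)/p_x, and y* = 6 + 0.4·(…)/p_y.
Discretionary income = 211 − 2·19.92 − 6·12.6 = 95.56; y* = 6 + 0.4·95.56/12.6 = 9.0337.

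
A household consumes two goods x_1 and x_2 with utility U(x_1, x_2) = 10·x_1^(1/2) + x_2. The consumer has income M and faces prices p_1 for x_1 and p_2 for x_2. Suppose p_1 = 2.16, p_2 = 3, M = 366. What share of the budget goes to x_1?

Solve: √x_1 = 5·p_2/p_1, so x_1*(p_1,p_2) = (5·p_2/p_1)², and x_2* = (M − p_1·x_1*)/p_2.
Plugging in: x_1* = (5·3/2.16)² = 48.2253, x_2* = 87.2778.
Expenditure on x_1: 2.16·48.2253 = 104.1667; share = 0.2846.

share on x_1 = 0.2846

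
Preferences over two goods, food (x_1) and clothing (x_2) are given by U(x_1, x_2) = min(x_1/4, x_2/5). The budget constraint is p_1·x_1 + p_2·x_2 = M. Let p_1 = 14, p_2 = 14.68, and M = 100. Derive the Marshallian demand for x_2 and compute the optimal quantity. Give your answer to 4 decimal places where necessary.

x_2* = 3.864

With perfect complements, no substitution: consume in ratio x_1:x_2 = 4:5.
Budget: p_1·x_1 + p_2·(5/4)·x_1 = M, so (4·p_1 + 5·p_2)·x_1 = 4·M.
Demand: x_1*(p_1,p_2,M) = 4·M/(4·p_1 + 5·p_2), x_2* = 5·M/(4·p_1 + 5·p_2).
Here 4·14 + 5·14.68 = 129.4, giving x_2* = 3.864.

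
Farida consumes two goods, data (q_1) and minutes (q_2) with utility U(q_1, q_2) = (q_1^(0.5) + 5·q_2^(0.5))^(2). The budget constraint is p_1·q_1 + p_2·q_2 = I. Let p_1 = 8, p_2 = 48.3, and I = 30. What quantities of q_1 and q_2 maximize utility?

MRS = MU_q_1/MU_q_2 = (1/5)·(q_2/q_1)^(0.5). Set equal to p_1/p_2.
Solve for the ratio: q_2/q_1 = [5·p_1/p_2]^(2).
Substitute q_2 = (q_2/q_1)·q_1 into the budget: q_1* = I/(p_1 + p_2·(q_2/q_1)).
Numerically q_2/q_1 = 0.685845, so q_1* = 30/(8 + 48.3·0.685845) = 0.7295 and q_2* = 0.685845·0.7295 = 0.5003.

q_1* = 0.7295, q_2* = 0.5003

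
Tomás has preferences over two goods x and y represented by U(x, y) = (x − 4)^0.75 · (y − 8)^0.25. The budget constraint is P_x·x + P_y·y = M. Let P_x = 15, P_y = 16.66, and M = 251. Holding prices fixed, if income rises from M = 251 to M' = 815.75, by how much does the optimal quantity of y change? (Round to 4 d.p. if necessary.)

MRS = 3·(y−8)/(x−4). Tangency with P_x/P_y gives y−8 = (1/3)·(P_x/P_y)·(x−4).
Substituting into the budget: x* = 4 + 0.75·(M − 4·P_x − 8·P_y)/P_x, and y* = 8 + 0.25·(…)/P_y.
Discretionary income = 251 − 4·15 − 8·16.66 = 57.72; y* = 8 + 0.25·57.72/16.66 = 8.8661.
At M' = 815.75: y* = 17.3408. Change: 17.3408 − 8.8661 = 8.4746.

Δy* = 8.4746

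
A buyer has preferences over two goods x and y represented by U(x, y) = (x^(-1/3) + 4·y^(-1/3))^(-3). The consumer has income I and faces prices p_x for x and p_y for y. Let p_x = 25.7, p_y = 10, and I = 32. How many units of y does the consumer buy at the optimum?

y* = 2.2105

Numerically y/x = 5.741096, so x* = 32/(25.7 + 10·5.741096) = 0.385 and y* = 5.741096·0.385 = 2.2105.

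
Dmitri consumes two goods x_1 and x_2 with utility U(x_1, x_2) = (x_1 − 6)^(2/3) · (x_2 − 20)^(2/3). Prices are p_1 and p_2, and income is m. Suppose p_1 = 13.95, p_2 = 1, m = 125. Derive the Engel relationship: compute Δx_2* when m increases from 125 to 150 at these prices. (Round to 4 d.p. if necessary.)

After buying the subsistence bundle (6, 20), a share 0.5 of the remaining income goes to x_1: x_1* = 6 + 0.5·(m − 6p_1 − 20p_2)/p_1.
Discretionary income = 125 − 6·13.95 − 20·1 = 21.3; x_2* = 20 + 0.5·21.3/1 = 30.65.
At m' = 150: x_2* = 43.15. Change: 43.15 − 30.65 = 12.5.

Δx_2* = 12.5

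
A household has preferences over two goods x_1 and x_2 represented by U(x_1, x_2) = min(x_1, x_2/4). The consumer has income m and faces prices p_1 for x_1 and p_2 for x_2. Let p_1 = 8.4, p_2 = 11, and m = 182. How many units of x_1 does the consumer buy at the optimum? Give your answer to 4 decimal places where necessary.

With perfect complements, no substitution: consume in ratio x_1:x_2 = 1:4.
Budget: p_1·x_1 + p_2·4·x_1 = m, so (p_1 + 4·p_2)·x_1 = m.
Demand: x_1*(p_1,p_2,m) = m/(p_1 + 4·p_2), x_2* = 4·m/(p_1 + 4·p_2).
Here 8.4 + 4·11 = 52.4, giving x_1* = 3.4733.

x_1* = 3.4733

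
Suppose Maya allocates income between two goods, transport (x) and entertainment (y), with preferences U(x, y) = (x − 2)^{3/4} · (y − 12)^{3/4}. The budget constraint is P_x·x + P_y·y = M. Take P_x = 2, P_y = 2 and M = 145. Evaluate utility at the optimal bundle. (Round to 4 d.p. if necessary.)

MRS = (y−12)/(x−2). Tangency with P_x/P_y gives y−12 = (P_x/P_y)·(x−2).
Substituting into the budget: x* = 2 + 0.5·(M − 2·P_x − 12·P_y)/P_x, and y* = 12 + 0.5·(…)/P_y.
Discretionary income = 145 − 2·2 − 12·2 = 117; x* = 2 + 0.5·117/2 = 31.25; y* = 12 + 0.5·117/2 = 41.25.
Utility at the optimum: U(31.25, 41.25) = 158.1936.

V = 158.1936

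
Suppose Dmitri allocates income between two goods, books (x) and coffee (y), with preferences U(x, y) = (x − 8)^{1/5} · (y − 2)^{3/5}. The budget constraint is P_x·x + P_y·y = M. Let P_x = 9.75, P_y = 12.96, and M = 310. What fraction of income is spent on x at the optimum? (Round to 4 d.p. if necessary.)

Let x' = x−8, y' = y−2. MRS = (1/3)·y'/x' = P_x/P_y.
After buying the subsistence bundle (8, 2), a share 0.25 of the remaining income goes to x: x* = 8 + 0.25·(M − 8P_x − 2P_y)/P_x.
Discretionary income = 310 − 8·9.75 − 2·12.96 = 206.08; x* = 8 + 0.25·206.08/9.75 = 13.2841; y* = 2 + 0.75·206.08/12.96 = 13.9259.
Expenditure on x: 9.75·13.2841 = 129.52; share = 0.4178.

share on x = 0.4178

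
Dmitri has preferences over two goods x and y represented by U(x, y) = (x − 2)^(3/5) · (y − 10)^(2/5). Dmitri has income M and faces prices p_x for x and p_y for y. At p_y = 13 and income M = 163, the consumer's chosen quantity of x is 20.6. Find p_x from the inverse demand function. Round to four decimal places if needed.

p_x = 1

Let x' = x−2, y' = y−10. MRS = (3/2)·y'/x' = p_x/p_y.
Substituting into the budget: x* = 2 + 0.6·(M − 2·p_x − 10·p_y)/p_x, and y* = 10 + 0.4·(…)/p_y.
Set x* = 20.6 in the demand function and solve for p_x: p_x = 1.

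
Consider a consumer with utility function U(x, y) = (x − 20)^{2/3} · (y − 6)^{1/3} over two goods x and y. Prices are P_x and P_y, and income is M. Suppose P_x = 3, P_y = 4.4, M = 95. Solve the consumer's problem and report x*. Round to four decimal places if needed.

Substituting into the budget: x* = 20 + 2/3·(M − 20·P_x − 6·P_y)/P_x, and y* = 6 + 1/3·(…)/P_y.
Discretionary income = 95 − 20·3 − 6·4.4 = 8.6; x* = 20 + 2/3·8.6/3 = 21.9111.

x* = 21.9111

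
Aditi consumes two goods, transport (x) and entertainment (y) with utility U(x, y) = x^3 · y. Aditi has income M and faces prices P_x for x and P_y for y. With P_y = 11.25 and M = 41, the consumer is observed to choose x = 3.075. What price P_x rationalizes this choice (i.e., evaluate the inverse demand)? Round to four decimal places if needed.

MU_x/MU_y = (3·y)/(x); tangency sets this equal to P_x/P_y.
So 3·P_y·y = P_x·x; combined with the budget, a share 0.75 of income goes to x.
Demand: x*(P_x,P_y,M) = 0.75·M/P_x and y* = 0.25·M/P_y.
Set x* = 3.075 in the demand function and solve for P_x: P_x = 10.

P_x = 10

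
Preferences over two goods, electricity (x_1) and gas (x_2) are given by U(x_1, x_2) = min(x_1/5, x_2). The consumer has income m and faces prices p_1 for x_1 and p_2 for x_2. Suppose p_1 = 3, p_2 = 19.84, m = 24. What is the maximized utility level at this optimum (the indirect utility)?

Leontief preferences: the optimum is at the kink where x_1/5 = x_2/1, i.e. x_2 = (1/5)·x_1.
Budget: p_1·x_1 + p_2·(1/5)·x_1 = m, so (5·p_1 + p_2)·x_1 = 5·m.
Demand: x_1*(p_1,p_2,m) = 5·m/(5·p_1 + p_2), x_2* = m/(5·p_1 + p_2).
Here 5·3 + 19.84 = 34.84, giving x_1* = 3.4443 and x_2* = 0.6889.
Utility at the optimum: U(3.4443, 0.6889) = 0.6889.

V = 0.6889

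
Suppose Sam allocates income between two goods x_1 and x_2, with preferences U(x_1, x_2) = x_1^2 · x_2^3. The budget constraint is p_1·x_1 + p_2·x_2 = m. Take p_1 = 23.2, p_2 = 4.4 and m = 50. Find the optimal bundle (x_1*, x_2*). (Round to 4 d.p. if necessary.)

x_1* = 0.8621, x_2* = 6.8182

MU_x_1/MU_x_2 = (2·x_2)/(3·x_1); tangency sets this equal to p_1/p_2.
Rearranging, p_2·x_2 = (3/2)·p_1·x_1. Substituting into the budget gives p_1·x_1·(1 + (3/2)) = m.
Demand: x_1*(p_1,p_2,m) = 0.4·m/p_1 and x_2* = 0.6·m/p_2.
At p_1=23.2, p_2=4.4, m=50: x_1* = 0.4·50/23.2 = 0.8621, x_2* = 6.8182.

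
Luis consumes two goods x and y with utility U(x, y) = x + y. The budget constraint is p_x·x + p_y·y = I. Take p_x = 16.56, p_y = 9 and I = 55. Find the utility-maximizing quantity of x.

Perfect substitutes: compare marginal utility per dollar. 1/p_x vs 1/p_y → 0.0604 vs 0.1111.
y gives more utility per dollar, so spend all income on y: y* = I/p_y, x* = 0.
Numerically: x* = 0, y* = 6.1111.

x* = 0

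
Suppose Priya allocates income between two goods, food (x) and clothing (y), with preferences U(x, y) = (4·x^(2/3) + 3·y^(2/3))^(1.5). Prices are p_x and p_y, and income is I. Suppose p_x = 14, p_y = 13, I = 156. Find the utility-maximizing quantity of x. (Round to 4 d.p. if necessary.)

x* = 7.4821

With the ratio pinned down, the budget gives x* = I/(p_x + p_y·(y/x)) and y* = (y/x)·x*.
Numerically y/x = 0.526912, so x* = 156/(14 + 13·0.526912) = 7.4821.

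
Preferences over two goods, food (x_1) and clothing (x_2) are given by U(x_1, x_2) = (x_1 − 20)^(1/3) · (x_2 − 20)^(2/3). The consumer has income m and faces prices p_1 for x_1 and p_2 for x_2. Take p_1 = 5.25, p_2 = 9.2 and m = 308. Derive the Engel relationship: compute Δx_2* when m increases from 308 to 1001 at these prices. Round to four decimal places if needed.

MRS = (1/2)·(x_2−20)/(x_1−20). Tangency with p_1/p_2 gives x_2−20 = 2·(p_1/p_2)·(x_1−20).
After buying the subsistence bundle (20, 20), a share 1/3 of the remaining income goes to x_1: x_1* = 20 + 1/3·(m − 20p_1 − 20p_2)/p_1.
Discretionary income = 308 − 20·5.25 − 20·9.2 = 19; x_2* = 20 + 2/3·19/9.2 = 21.3768.
At m' = 1001: x_2* = 71.5942. Change: 71.5942 − 21.3768 = 50.2174.

Δx_2* = 50.2174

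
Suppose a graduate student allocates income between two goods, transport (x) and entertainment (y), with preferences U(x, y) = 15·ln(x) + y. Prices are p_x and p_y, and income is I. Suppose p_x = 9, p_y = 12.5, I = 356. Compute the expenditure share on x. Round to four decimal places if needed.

MU_x = 15/x, MU_y = 1. Tangency: 15/x = p_x/p_y.
So x*(p_x,p_y) = 15·p_y/p_x, independent of income; and y* = (I − 15·p_y)/p_y.
At the given prices: x* = 15·12.5/9 = 20.8333, and y* = 13.48.
Expenditure on x: 9·20.8333 = 187.5; share = 0.5267.

share on x = 0.5267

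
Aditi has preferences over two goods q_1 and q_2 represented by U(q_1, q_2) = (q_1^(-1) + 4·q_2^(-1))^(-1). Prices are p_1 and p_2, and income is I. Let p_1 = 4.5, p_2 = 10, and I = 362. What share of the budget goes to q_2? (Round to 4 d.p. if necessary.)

share on q_2 = 0.7488

Substitute q_2 = (q_2/q_1)·q_1 into the budget: q_1* = I/(p_1 + p_2·(q_2/q_1)).
Numerically q_2/q_1 = 1.341641, so q_1* = 362/(4.5 + 10·1.341641) = 20.2049 and q_2* = 1.341641·20.2049 = 27.1078.
Expenditure on q_2: 10·27.1078 = 271.0778; share = 0.7488.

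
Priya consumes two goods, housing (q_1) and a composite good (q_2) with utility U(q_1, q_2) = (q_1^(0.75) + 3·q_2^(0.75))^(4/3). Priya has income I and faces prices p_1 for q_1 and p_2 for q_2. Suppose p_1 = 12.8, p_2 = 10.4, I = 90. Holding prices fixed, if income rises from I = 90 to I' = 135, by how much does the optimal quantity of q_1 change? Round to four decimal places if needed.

From the CES first-order condition, (1/3)·(q_2/q_1)^(0.25) = p_1/p_2.
Hence q_2/q_1 = (3·p_1/p_2)^(1/(0.25)), i.e. raised to the 4 power.
Substitute q_2 = (q_2/q_1)·q_1 into the budget: q_1* = I/(p_1 + p_2·(q_2/q_1)).
Numerically q_2/q_1 = 185.8624, so q_1* = 90/(12.8 + 10.4·185.8624) = 0.0463.
At I' = 135: q_1* = 0.0694. Change: 0.0694 − 0.0463 = 0.0231.

Δq_1* = 0.0231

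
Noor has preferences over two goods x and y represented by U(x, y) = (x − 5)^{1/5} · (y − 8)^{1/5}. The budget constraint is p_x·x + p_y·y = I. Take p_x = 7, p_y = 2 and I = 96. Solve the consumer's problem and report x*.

x* = 8.2143

Let x' = x−5, y' = y−8. MRS = y'/x' = p_x/p_y.
Substituting into the budget: x* = 5 + 0.5·(I − 5·p_x − 8·p_y)/p_x, and y* = 8 + 0.5·(…)/p_y.
Discretionary income = 96 − 5·7 − 8·2 = 45; x* = 5 + 0.5·45/7 = 8.2143.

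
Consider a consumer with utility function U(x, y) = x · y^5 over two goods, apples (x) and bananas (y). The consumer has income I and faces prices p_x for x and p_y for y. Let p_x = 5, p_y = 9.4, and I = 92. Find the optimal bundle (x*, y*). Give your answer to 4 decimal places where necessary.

x* = 3.0667, y* = 8.156

The MRS is (1/5)·y/x. Set MRS = p_x/p_y.
Rearranging, p_y·y = 5·p_x·x. Substituting into the budget gives p_x·x·(1 + 5) = I.
Demand: x*(p_x,p_y,I) = 1/6·I/p_x and y* = 5/6·I/p_y.
At p_x=5, p_y=9.4, I=92: x* = 1/6·92/5 = 3.0667, y* = 8.156.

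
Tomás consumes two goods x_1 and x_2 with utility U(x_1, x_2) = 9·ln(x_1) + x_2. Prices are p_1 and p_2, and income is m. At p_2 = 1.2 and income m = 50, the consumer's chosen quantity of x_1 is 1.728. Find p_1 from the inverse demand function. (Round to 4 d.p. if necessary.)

MU_x_1 = 9/x_1, MU_x_2 = 1. Tangency: 9/x_1 = p_1/p_2.
So x_1*(p_1,p_2) = 9·p_2/p_1, independent of income; and x_2* = (m − 9·p_2)/p_2.
Set x_1* = 1.728 in the demand function and solve for p_1: p_1 = 6.25.

p_1 = 6.25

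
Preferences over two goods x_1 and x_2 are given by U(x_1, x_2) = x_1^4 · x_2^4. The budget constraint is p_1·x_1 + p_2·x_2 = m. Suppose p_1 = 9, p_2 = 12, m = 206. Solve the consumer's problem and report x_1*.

The MRS is x_2/x_1. Set MRS = p_1/p_2.
Rearranging, p_2·x_2 = p_1·x_1. Substituting into the budget gives p_1·x_1·(1 + 1) = m.
Demand: x_1*(p_1,p_2,m) = 0.5·m/p_1 and x_2* = 0.5·m/p_2.
At p_1=9, p_2=12, m=206: x_1* = 0.5·206/9 = 11.4444.

x_1* = 11.4444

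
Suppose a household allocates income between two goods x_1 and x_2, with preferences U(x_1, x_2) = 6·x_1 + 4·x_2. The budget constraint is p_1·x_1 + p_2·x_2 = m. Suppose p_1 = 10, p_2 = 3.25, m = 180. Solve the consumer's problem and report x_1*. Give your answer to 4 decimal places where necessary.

Numerically: x_1* = 0, x_2* = 55.3846.

x_1* = 0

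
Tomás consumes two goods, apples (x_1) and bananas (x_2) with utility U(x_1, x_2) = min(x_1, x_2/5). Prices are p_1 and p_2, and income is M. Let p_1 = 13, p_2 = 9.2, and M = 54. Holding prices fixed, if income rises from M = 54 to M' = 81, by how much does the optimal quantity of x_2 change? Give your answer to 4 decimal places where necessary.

Δx_2* = 2.2881

With perfect complements, no substitution: consume in ratio x_1:x_2 = 1:5.
Budget: p_1·x_1 + p_2·5·x_1 = M, so (p_1 + 5·p_2)·x_1 = M.
Demand: x_1*(p_1,p_2,M) = M/(p_1 + 5·p_2), x_2* = 5·M/(p_1 + 5·p_2).
Here 13 + 5·9.2 = 59, giving x_2* = 4.5763.
At M' = 81: x_2* = 6.8644. Change: 6.8644 − 4.5763 = 2.2881.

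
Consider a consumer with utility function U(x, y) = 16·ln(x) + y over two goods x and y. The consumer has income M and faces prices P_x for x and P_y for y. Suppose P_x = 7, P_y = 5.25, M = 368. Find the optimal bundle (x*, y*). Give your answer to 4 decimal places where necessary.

x* = 12, y* = 54.0952

MU_x = 16/x, MU_y = 1. Tangency: 16/x = P_x/P_y.
So x*(P_x,P_y) = 16·P_y/P_x, independent of income; and y* = (M − 16·P_y)/P_y.
At the given prices: x* = 16·5.25/7 = 12, and y* = 54.0952.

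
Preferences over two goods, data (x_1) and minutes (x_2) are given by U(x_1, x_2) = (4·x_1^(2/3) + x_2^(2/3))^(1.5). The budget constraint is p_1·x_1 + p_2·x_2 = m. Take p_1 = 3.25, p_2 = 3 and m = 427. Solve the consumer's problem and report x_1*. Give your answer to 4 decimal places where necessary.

x_1* = 129.0187

Numerically x_2/x_1 = 0.019866, so x_1* = 427/(3.25 + 3·0.019866) = 129.0187.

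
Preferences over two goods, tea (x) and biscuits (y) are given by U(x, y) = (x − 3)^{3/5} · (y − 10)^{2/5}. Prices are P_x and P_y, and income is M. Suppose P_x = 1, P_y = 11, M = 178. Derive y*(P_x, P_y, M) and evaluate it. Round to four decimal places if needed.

Substituting into the budget: x* = 3 + 0.6·(M − 3·P_x − 10·P_y)/P_x, and y* = 10 + 0.4·(…)/P_y.
Discretionary income = 178 − 3·1 − 10·11 = 65; y* = 10 + 0.4·65/11 = 12.3636.

y* = 12.3636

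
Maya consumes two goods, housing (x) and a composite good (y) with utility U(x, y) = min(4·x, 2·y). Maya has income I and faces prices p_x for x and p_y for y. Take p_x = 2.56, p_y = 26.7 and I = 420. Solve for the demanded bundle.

x* = 7.5054, y* = 15.0107

Leontief preferences: the optimum is at the kink where x/2 = y/4, i.e. y = 2·x.
Budget: p_x·x + p_y·2·x = I, so (2·p_x + 4·p_y)·x = 2·I.
Demand: x*(p_x,p_y,I) = 2·I/(2·p_x + 4·p_y), y* = 4·I/(2·p_x + 4·p_y).
Here 2·2.56 + 4·26.7 = 111.92, giving x* = 7.5054 and y* = 15.0107.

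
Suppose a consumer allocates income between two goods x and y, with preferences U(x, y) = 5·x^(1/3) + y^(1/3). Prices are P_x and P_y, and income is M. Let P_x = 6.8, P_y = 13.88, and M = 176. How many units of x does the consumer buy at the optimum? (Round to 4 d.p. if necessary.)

From the CES first-order condition, 5·(y/x)^(2/3) = P_x/P_y.
Hence y/x = ((1/5)·P_x/P_y)^(1/(2/3)), i.e. raised to the 1.5 power.
Substitute y = (y/x)·x into the budget: x* = M/(P_x + P_y·(y/x)).
Numerically y/x = 0.030671, so x* = 176/(6.8 + 13.88·0.030671) = 24.3575.

x* = 24.3575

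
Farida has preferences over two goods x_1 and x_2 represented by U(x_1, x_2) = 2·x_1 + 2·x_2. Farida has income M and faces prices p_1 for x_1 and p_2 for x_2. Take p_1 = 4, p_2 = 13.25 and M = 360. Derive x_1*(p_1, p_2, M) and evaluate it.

Linear utility — the consumer picks whichever good has higher MU/price: 2/4 = 0.5 vs 2/13.25 = 0.1509.
x_1 gives more utility per dollar, so spend all income on x_1: x_1* = M/p_1, x_2* = 0.
Numerically: x_1* = 90, x_2* = 0.

x_1* = 90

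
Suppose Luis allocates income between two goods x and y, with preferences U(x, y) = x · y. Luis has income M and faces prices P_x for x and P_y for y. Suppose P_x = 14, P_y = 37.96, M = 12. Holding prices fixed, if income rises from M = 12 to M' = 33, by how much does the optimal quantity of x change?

Tangency: MRS = y/x = P_x/P_y.
So P_y·y = P_x·x; combined with the budget, a share 0.5 of income goes to x.
Demand: x*(P_x,P_y,M) = 0.5·M/P_x and y* = 0.5·M/P_y.
At P_x=14, P_y=37.96, M=12: x* = 0.5·12/14 = 0.4286.
At M' = 33: x* = 1.1786. Change: 1.1786 − 0.4286 = 0.75.

Δx* = 0.75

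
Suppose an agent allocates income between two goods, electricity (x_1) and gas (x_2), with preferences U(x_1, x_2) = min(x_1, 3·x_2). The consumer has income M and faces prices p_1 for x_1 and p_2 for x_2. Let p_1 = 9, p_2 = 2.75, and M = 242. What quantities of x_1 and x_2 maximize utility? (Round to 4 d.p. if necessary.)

x_1* = 24.4034, x_2* = 8.1345

Leontief preferences: the optimum is at the kink where x_1/3 = x_2/1, i.e. x_2 = (1/3)·x_1.
Budget: p_1·x_1 + p_2·(1/3)·x_1 = M, so (3·p_1 + p_2)·x_1 = 3·M.
Demand: x_1*(p_1,p_2,M) = 3·M/(3·p_1 + p_2), x_2* = M/(3·p_1 + p_2).
Here 3·9 + 2.75 = 29.75, giving x_1* = 24.4034 and x_2* = 8.1345.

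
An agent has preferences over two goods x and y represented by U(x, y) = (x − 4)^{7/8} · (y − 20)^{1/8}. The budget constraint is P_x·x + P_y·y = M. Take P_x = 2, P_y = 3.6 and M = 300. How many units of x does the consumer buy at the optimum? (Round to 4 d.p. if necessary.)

This is Cobb-Douglas in (x−4, y−20): tangency gives 0.875·P_y·(y−20) = 0.125·P_x·(x−4).
Substituting into the budget: x* = 4 + 0.875·(M − 4·P_x − 20·P_y)/P_x, and y* = 20 + 0.125·(…)/P_y.
Discretionary income = 300 − 4·2 − 20·3.6 = 220; x* = 4 + 0.875·220/2 = 100.25.

x* = 100.25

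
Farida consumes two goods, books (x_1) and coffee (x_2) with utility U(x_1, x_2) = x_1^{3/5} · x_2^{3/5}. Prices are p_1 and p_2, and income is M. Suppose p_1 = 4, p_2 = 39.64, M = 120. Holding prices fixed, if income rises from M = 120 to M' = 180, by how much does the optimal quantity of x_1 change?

Δx_1* = 7.5

Demand: x_1*(p_1,p_2,M) = 0.5·M/p_1 and x_2* = 0.5·M/p_2.
At p_1=4, p_2=39.64, M=120: x_1* = 0.5·120/4 = 15.
At M' = 180: x_1* = 22.5. Change: 22.5 − 15 = 7.5.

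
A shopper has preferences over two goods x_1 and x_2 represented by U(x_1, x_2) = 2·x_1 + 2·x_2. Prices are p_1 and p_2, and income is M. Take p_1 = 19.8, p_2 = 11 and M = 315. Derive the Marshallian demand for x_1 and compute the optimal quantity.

Perfect substitutes: compare marginal utility per dollar. 2/p_1 vs 2/p_2 → 0.101 vs 0.1818.
x_2 gives more utility per dollar, so spend all income on x_2: x_2* = M/p_2, x_1* = 0.
Numerically: x_1* = 0, x_2* = 28.6364.

x_1* = 0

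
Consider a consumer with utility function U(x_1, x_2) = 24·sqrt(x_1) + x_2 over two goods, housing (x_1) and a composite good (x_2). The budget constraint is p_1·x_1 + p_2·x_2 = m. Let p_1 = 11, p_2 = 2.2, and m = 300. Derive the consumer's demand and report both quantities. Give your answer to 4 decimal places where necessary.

x_1* = 5.76, x_2* = 107.5636

Utility is quasi-linear in x_2; the FOC for x_1 is 12/√x_1 = p_1/p_2.
Thus x_1* = (12·p_2/p_1)² — independent of m — with the rest of income spent on x_2.
Plugging in: x_1* = (12·2.2/11)² = 5.76, x_2* = 107.5636.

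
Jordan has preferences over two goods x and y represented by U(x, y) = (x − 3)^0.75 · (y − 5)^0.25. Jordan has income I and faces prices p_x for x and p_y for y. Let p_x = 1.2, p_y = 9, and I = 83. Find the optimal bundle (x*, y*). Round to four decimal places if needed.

Substituting into the budget: x* = 3 + 0.75·(I − 3·p_x − 5·p_y)/p_x, and y* = 5 + 0.25·(…)/p_y.
Discretionary income = 83 − 3·1.2 − 5·9 = 34.4; x* = 3 + 0.75·34.4/1.2 = 24.5; y* = 5 + 0.25·34.4/9 = 5.9556.

x* = 24.5, y* = 5.9556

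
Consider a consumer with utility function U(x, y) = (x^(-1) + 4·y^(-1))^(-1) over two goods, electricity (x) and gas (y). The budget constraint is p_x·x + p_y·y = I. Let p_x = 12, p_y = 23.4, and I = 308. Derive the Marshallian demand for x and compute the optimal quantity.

x* = 6.7671

With the ratio pinned down, the budget gives x* = I/(p_x + p_y·(y/x)) and y* = (y/x)·x*.
Numerically y/x = 1.43223, so x* = 308/(12 + 23.4·1.43223) = 6.7671.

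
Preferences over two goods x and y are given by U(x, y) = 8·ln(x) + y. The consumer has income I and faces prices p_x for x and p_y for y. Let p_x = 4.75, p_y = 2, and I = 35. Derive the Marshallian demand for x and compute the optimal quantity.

MU_x = 8/x, MU_y = 1. Tangency: 8/x = p_x/p_y.
So x*(p_x,p_y) = 8·p_y/p_x, independent of income; and y* = (I − 8·p_y)/p_y.
At the given prices: x* = 8·2/4.75 = 3.3684.

x* = 3.3684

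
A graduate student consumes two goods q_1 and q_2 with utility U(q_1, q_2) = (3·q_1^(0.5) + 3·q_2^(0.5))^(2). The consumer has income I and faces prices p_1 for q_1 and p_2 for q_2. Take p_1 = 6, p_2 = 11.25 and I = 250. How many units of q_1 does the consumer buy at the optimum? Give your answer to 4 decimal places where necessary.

MU_q_1 ∝ 3·q_1^(-0.5), MU_q_2 ∝ 3·q_2^(-0.5), so MRS = (q_2/q_1)^(0.5) = p_1/p_2.
Hence q_2/q_1 = (p_1/p_2)^(1/(0.5)), i.e. raised to the 2 power.
With the ratio pinned down, the budget gives q_1* = I/(p_1 + p_2·(q_2/q_1)) and q_2* = (q_2/q_1)·q_1*.
Numerically q_2/q_1 = 0.284444, so q_1* = 250/(6 + 11.25·0.284444) = 27.1739.

q_1* = 27.1739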